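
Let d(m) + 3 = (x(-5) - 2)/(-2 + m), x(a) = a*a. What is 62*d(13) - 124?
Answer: -1984/11 ≈ -180.36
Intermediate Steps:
x(a) = a²
d(m) = -3 + 23/(-2 + m) (d(m) = -3 + ((-5)² - 2)/(-2 + m) = -3 + (25 - 2)/(-2 + m) = -3 + 23/(-2 + m))
62*d(13) - 124 = 62*((29 - 3*13)/(-2 + 13)) - 124 = 62*((29 - 39)/11) - 124 = 62*((1/11)*(-10)) - 124 = 62*(-10/11) - 124 = -620/11 - 124 = -1984/11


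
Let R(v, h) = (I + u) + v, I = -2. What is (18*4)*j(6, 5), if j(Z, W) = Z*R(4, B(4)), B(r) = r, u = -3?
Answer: -432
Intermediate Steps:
R(v, h) = -5 + v (R(v, h) = (-2 - 3) + v = -5 + v)
j(Z, W) = -Z (j(Z, W) = Z*(-5 + 4) = Z*(-1) = -Z)
(18*4)*j(6, 5) = (18*4)*(-1*6) = 72*(-6) = -432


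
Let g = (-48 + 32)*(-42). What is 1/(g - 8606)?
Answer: -1/7934 ≈ -0.00012604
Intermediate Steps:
g = 672 (g = -16*(-42) = 672)
1/(g - 8606) = 1/(672 - 8606) = 1/(-7934) = -1/7934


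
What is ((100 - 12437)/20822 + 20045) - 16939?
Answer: 64660795/20822 ≈ 3105.4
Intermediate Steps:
((100 - 12437)/20822 + 20045) - 16939 = (-12337*1/20822 + 20045) - 16939 = (-12337/20822 + 20045) - 16939 = 417364653/20822 - 16939 = 64660795/20822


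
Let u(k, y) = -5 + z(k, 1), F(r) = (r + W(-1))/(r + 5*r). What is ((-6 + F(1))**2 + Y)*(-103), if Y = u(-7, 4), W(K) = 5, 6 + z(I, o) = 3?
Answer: -1751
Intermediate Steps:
z(I, o) = -3 (z(I, o) = -6 + 3 = -3)
F(r) = (5 + r)/(6*r) (F(r) = (r + 5)/(r + 5*r) = (5 + r)/((6*r)) = (5 + r)*(1/(6*r)) = (5 + r)/(6*r))
u(k, y) = -8 (u(k, y) = -5 - 3 = -8)
Y = -8
((-6 + F(1))**2 + Y)*(-103) = ((-6 + (1/6)*(5 + 1)/1)**2 - 8)*(-103) = ((-6 + (1/6)*1*6)**2 - 8)*(-103) = ((-6 + 1)**2 - 8)*(-103) = ((-5)**2 - 8)*(-103) = (25 - 8)*(-103) = 17*(-103) = -1751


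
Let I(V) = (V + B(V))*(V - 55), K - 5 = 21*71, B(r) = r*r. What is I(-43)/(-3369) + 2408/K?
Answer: 11370275/210001 ≈ 54.144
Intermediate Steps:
B(r) = r**2
K = 1496 (K = 5 + 21*71 = 5 + 1491 = 1496)
I(V) = (-55 + V)*(V + V**2) (I(V) = (V + V**2)*(V - 55) = (V + V**2)*(-55 + V) = (-55 + V)*(V + V**2))
I(-43)/(-3369) + 2408/K = -43*(-55 + (-43)**2 - 54*(-43))/(-3369) + 2408/1496 = -43*(-55 + 1849 + 2322)*(-1/3369) + 2408*(1/1496) = -43*4116*(-1/3369) + 301/187 = -176988*(-1/3369) + 301/187 = 58996/1123 + 301/187 = 11370275/210001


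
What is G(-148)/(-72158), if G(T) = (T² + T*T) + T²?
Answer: -32856/36079 ≈ -0.91067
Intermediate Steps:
G(T) = 3*T² (G(T) = (T² + T²) + T² = 2*T² + T² = 3*T²)
G(-148)/(-72158) = (3*(-148)²)/(-72158) = (3*21904)*(-1/72158) = 65712*(-1/72158) = -32856/36079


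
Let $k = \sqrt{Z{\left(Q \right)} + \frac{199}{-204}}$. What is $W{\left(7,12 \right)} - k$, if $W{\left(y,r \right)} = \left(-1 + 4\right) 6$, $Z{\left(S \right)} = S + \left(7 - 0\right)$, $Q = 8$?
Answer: $18 - \frac{\sqrt{145911}}{102} \approx 14.255$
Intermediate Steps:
$Z{\left(S \right)} = 7 + S$ ($Z{\left(S \right)} = S + \left(7 + 0\right) = S + 7 = 7 + S$)
$W{\left(y,r \right)} = 18$ ($W{\left(y,r \right)} = 3 \cdot 6 = 18$)
$k = \frac{\sqrt{145911}}{102}$ ($k = \sqrt{\left(7 + 8\right) + \frac{199}{-204}} = \sqrt{15 + 199 \left(- \frac{1}{204}\right)} = \sqrt{15 - \frac{199}{204}} = \sqrt{\frac{2861}{204}} = \frac{\sqrt{145911}}{102} \approx 3.7449$)
$W{\left(7,12 \right)} - k = 18 - \frac{\sqrt{145911}}{102}$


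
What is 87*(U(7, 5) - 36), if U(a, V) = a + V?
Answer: -2088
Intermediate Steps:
U(a, V) = V + a
87*(U(7, 5) - 36) = 87*((5 + 7) - 36) = 87*(12 - 36) = 87*(-24) = -2088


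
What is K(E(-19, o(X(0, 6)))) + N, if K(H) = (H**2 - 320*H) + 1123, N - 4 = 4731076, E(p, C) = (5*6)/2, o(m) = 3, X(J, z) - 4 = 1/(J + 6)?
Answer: 4727628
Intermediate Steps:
X(J, z) = 4 + 1/(6 + J) (X(J, z) = 4 + 1/(J + 6) = 4 + 1/(6 + J))
E(p, C) = 15 (E(p, C) = 30*(1/2) = 15)
N = 4731080 (N = 4 + 4731076 = 4731080)
K(H) = 1123 + H**2 - 320*H
K(E(-19, o(X(0, 6)))) + N = (1123 + 15**2 - 320*15) + 4731080 = (1123 + 225 - 4800) + 4731080 = -3452 + 4731080 = 4727628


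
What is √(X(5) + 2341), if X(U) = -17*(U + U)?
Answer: √2171 ≈ 46.594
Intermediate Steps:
X(U) = -34*U
√(X(5) + 2341) = √(-34*5 + 2341) = √(-170 + 2341) = √2171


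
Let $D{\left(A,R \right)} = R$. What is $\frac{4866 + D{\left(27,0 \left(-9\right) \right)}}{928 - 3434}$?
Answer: $- \frac{2433}{1253} \approx -1.9417$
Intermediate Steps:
$\frac{4866 + D{\left(27,0 \left(-9\right) \right)}}{928 - 3434} = \frac{4866 + 0 \left(-9\right)}{928 - 3434} = \frac{4866 + 0}{-2506} = 4866 \left(- \frac{1}{2506}\right) = - \frac{2433}{1253}$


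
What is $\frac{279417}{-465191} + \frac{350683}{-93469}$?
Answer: $- \frac{189251403026}{43480937579} \approx -4.3525$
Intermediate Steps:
$\frac{279417}{-465191} + \frac{350683}{-93469} = 279417 \left(- \frac{1}{465191}\right) + 350683 \left(- \frac{1}{93469}\right) = - \frac{279417}{465191} - \frac{350683}{93469} = - \frac{189251403026}{43480937579}$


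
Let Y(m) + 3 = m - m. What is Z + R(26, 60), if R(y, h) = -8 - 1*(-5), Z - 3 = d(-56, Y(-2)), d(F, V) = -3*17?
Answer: -51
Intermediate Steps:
Y(m) = -3 (Y(m) = -3 + (m - m) = -3 + 0 = -3)
d(F, V) = -51
Z = -48 (Z = 3 - 51 = -48)
R(y, h) = -3 (R(y, h) = -8 + 5 = -3)
Z + R(26, 60) = -48 - 3 = -51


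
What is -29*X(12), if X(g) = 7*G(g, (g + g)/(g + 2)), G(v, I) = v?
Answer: -2436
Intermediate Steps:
X(g) = 7*g
-29*X(12) = -203*12 = -29*84 = -2436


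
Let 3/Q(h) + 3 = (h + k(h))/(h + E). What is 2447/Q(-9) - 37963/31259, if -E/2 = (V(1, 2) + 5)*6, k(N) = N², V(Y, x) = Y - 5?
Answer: -1147627336/218813 ≈ -5244.8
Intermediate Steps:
V(Y, x) = -5 + Y
E = -12 (E = -2*((-5 + 1) + 5)*6 = -2*(-4 + 5)*6 = -2*6 = -12)
Q(h) = 3/(-3 + (h + h²)/(-12 + h)) (Q(h) = 3/(-3 + (h + h²)/(h - 12)) = 3/(-3 + (h + h²)/(-12 + h)))
2447/Q(-9) - 37963/31259 = 2447/((3*(-12 - 9)/(36 + (-9)² - 2*(-9)))) - 37963/31259 = 2447/((3*(-21)/(36 + 81 + 18))) - 37963*1/31259 = 2447/((3*(-21)/135)) - 37963/31259 = 2447/((3*(1/135)*(-21))) - 37963/31259 = 2447/(-7/15) - 37963/31259 = 2447*(-15/7) - 37963/31259 = -36705/7 - 37963/31259 = -1147627336/218813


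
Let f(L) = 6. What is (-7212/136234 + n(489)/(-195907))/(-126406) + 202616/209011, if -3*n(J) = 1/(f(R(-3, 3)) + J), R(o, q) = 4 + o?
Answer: 4194576928299881165863/4326964995897727692390 ≈ 0.96940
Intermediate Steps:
n(J) = -1/(3*(6 + J))
(-7212/136234 + n(489)/(-195907))/(-126406) + 202616/209011 = (-7212/136234 - 1/(18 + 3*489)/(-195907))/(-126406) + 202616/209011 = (-7212*1/136234 - 1/(18 + 1467)*(-1/195907))*(-1/126406) + 202616*(1/209011) = (-3606/68117 - 1/1485*(-1/195907))*(-1/126406) + 202616/209011 = (-3606/68117 + 1/290921895)*(-1/126406) + 202616/209011 = -1049064285253/19816726721715*(-1/126406) + 202616/209011 = 1049064285253/2504953157985106290 + 202616/209011 = 4194576928299881165863/4326964995897727692390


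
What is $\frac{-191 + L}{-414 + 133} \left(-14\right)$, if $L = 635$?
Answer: $\frac{6216}{281} \approx 22.121$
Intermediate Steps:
$\frac{-191 + L}{-414 + 133} \left(-14\right) = \frac{-191 + 635}{-414 + 133} \left(-14\right) = \frac{444}{-281} \left(-14\right) = 444 \left(- \frac{1}{281}\right) \left(-14\right) = \left(- \frac{444}{281}\right) \left(-14\right) = \frac{6216}{281}$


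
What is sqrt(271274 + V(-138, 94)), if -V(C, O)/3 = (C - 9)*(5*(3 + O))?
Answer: sqrt(485159) ≈ 696.53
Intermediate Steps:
V(C, O) = -3*(-9 + C)*(15 + 5*O) (V(C, O) = -3*(C - 9)*5*(3 + O) = -3*(-9 + C)*(15 + 5*O))
sqrt(271274 + V(-138, 94)) = sqrt(271274 + (405 - 45*(-138) + 135*94 - 15*(-138)*94)) = sqrt(271274 + (405 + 6210 + 12690 + 194580)) = sqrt(271274 + 213885) = sqrt(485159)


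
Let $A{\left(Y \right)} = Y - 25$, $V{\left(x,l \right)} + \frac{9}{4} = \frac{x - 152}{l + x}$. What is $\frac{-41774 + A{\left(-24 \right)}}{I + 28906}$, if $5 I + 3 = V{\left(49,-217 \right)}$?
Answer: $- \frac{35131320}{24280261} \approx -1.4469$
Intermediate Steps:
$V{\left(x,l \right)} = - \frac{9}{4} + \frac{-152 + x}{l + x}$ ($V{\left(x,l \right)} = - \frac{9}{4} + \frac{x - 152}{l + x} = - \frac{9}{4} + \frac{-152 + x}{l + x}$)
$A{\left(Y \right)} = -25 + Y$ ($A{\left(Y \right)} = Y - 25 = -25 + Y$)
$I = - \frac{779}{840}$ ($I = - \frac{3}{5} + \frac{\frac{1}{4} \frac{1}{-217 + 49} \left(-608 - -1953 - 245\right)}{5} = - \frac{3}{5} + \frac{\frac{1}{4} \frac{1}{-168} \left(-608 + 1953 - 245\right)}{5} = - \frac{3}{5} + \frac{\frac{1}{4} \left(- \frac{1}{168}\right) 1100}{5} = - \frac{3}{5} + \frac{1}{5} \left(- \frac{275}{168}\right) = - \frac{3}{5} - \frac{55}{168} = - \frac{779}{840} \approx -0.92738$)
$\frac{-41774 + A{\left(-24 \right)}}{I + 28906} = \frac{-41774 - 49}{- \frac{779}{840} + 28906} = \frac{-41774 - 49}{\frac{24280261}{840}} = \left(-41823\right) \frac{840}{24280261} = - \frac{35131320}{24280261}$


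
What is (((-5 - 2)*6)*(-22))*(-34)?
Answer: -31416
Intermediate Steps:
(((-5 - 2)*6)*(-22))*(-34) = (-7*6*(-22))*(-34) = -42*(-22)*(-34) = 924*(-34) = -31416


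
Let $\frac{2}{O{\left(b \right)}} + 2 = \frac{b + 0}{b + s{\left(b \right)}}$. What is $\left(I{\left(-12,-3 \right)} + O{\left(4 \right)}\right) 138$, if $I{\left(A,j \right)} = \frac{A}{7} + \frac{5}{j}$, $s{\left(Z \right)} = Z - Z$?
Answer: $- \frac{5198}{7} \approx -742.57$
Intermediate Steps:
$s{\left(Z \right)} = 0$
$I{\left(A,j \right)} = \frac{5}{j} + \frac{A}{7}$ ($I{\left(A,j \right)} = A \frac{1}{7} + \frac{5}{j} = \frac{A}{7} + \frac{5}{j} = \frac{5}{j} + \frac{A}{7}$)
$O{\left(b \right)} = -2$ ($O{\left(b \right)} = \frac{2}{-2 + \frac{b + 0}{b + 0}} = \frac{2}{-2 + \frac{b}{b}} = \frac{2}{-2 + 1} = \frac{2}{-1} = 2 \left(-1\right) = -2$)
$\left(I{\left(-12,-3 \right)} + O{\left(4 \right)}\right) 138 = \left(\left(\frac{5}{-3} + \frac{1}{7} \left(-12\right)\right) - 2\right) 138 = \left(\left(5 \left(- \frac{1}{3}\right) - \frac{12}{7}\right) - 2\right) 138 = \left(\left(- \frac{5}{3} - \frac{12}{7}\right) - 2\right) 138 = \left(- \frac{71}{21} - 2\right) 138 = \left(- \frac{113}{21}\right) 138 = - \frac{5198}{7}$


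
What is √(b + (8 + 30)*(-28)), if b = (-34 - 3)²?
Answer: √305 ≈ 17.464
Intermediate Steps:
b = 1369 (b = (-37)² = 1369)
√(b + (8 + 30)*(-28)) = √(1369 + (8 + 30)*(-28)) = √(1369 + 38*(-28)) = √(1369 - 1064) = √305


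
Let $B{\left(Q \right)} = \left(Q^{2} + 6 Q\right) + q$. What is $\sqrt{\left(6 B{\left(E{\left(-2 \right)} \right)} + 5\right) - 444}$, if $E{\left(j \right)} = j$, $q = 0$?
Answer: $i \sqrt{487} \approx 22.068 i$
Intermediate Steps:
$B{\left(Q \right)} = Q^{2} + 6 Q$ ($B{\left(Q \right)} = \left(Q^{2} + 6 Q\right) + 0 = Q^{2} + 6 Q$)
$\sqrt{\left(6 B{\left(E{\left(-2 \right)} \right)} + 5\right) - 444} = \sqrt{\left(6 \left(- 2 \left(6 - 2\right)\right) + 5\right) - 444} = \sqrt{\left(6 \left(\left(-2\right) 4\right) + 5\right) - 444} = \sqrt{\left(6 \left(-8\right) + 5\right) - 444} = \sqrt{\left(-48 + 5\right) - 444} = \sqrt{-43 - 444} = \sqrt{-487} = i \sqrt{487}$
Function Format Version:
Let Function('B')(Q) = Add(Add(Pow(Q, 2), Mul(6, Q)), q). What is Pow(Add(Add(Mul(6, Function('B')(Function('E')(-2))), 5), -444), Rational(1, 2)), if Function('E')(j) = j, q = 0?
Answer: Mul(I, Pow(487, Rational(1, 2))) ≈ Mul(22.068, I)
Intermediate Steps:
Function('B')(Q) = Add(Pow(Q, 2), Mul(6, Q)) (Function('B')(Q) = Add(Add(Pow(Q, 2), Mul(6, Q)), 0) = Add(Pow(Q, 2), Mul(6, Q)))
Pow(Add(Add(Mul(6, Function('B')(Function('E')(-2))), 5), -444), Rational(1, 2)) = Pow(Add(Add(Mul(6, Mul(-2, Add(6, -2))), 5), -444), Rational(1, 2)) = Pow(Add(Add(Mul(6, Mul(-2, 4)), 5), -444), Rational(1, 2)) = Pow(Add(Add(Mul(6, -8), 5), -444), Rational(1, 2)) = Pow(Add(Add(-48, 5), -444), Rational(1, 2)) = Pow(Add(-43, -444), Rational(1, 2)) = Pow(-487, Rational(1, 2)) = Mul(I, Pow(487, Rational(1, 2)))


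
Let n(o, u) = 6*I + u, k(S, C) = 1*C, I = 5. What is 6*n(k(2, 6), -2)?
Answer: 168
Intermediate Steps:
k(S, C) = C
n(o, u) = 30 + u (n(o, u) = 6*5 + u = 30 + u)
6*n(k(2, 6), -2) = 6*(30 - 2) = 6*28 = 168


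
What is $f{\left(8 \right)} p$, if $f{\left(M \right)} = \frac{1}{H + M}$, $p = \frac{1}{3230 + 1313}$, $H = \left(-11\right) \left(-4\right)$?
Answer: $\frac{1}{236236} \approx 4.2331 \cdot 10^{-6}$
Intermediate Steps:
$H = 44$
$p = \frac{1}{4543} \approx 0.00022012$
$f{\left(M \right)} = \frac{1}{44 + M}$
$f{\left(8 \right)} p = \frac{1}{44 + 8} \cdot \frac{1}{4543} = \frac{1}{52} \cdot \frac{1}{4543} = \frac{1}{236236}$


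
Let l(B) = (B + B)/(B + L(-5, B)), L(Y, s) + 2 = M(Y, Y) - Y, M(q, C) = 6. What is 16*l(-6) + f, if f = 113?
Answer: 49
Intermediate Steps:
L(Y, s) = 4 - Y (L(Y, s) = -2 + (6 - Y) = 4 - Y)
l(B) = 2*B/(9 + B) (l(B) = (B + B)/(B + (4 - 1*(-5))) = (2*B)/(B + (4 + 5)) = (2*B)/(B + 9) = (2*B)/(9 + B) = 2*B/(9 + B))
16*l(-6) + f = 16*(2*(-6)/(9 - 6)) + 113 = 16*(2*(-6)/3) + 113 = 16*(2*(-6)*(1/3)) + 113 = 16*(-4) + 113 = -64 + 113 = 49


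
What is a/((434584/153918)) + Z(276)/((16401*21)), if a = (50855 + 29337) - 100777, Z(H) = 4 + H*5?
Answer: -545631797055187/74839927932 ≈ -7290.6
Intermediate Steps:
Z(H) = 4 + 5*H
a = -20585 (a = 80192 - 100777 = -20585)
a/((434584/153918)) + Z(276)/((16401*21)) = -20585/(434584/153918) + (4 + 5*276)/((16401*21)) = -20585/(434584*(1/153918)) + (4 + 1380)/344421 = -20585/217292/76959 + 1384*(1/344421) = -20585*76959/217292 + 1384/344421 = -1584201015/217292 + 1384/344421 = -545631797055187/74839927932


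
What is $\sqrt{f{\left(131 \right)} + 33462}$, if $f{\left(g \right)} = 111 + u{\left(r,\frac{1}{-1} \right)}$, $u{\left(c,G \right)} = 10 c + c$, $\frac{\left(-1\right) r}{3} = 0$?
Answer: $19 \sqrt{93} \approx 183.23$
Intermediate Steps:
$r = 0$ ($r = \left(-3\right) 0 = 0$)
$u{\left(c,G \right)} = 11 c$
$f{\left(g \right)} = 111$ ($f{\left(g \right)} = 111 + 11 \cdot 0 = 111 + 0 = 111$)
$\sqrt{f{\left(131 \right)} + 33462} = \sqrt{111 + 33462} = \sqrt{33573} = 19 \sqrt{93}$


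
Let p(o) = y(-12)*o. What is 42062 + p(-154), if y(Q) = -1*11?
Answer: 43756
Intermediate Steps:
y(Q) = -11
p(o) = -11*o
42062 + p(-154) = 42062 - 11*(-154) = 42062 + 1694 = 43756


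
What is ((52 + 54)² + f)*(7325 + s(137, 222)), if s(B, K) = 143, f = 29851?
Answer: 306837716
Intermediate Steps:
((52 + 54)² + f)*(7325 + s(137, 222)) = ((52 + 54)² + 29851)*(7325 + 143) = (106² + 29851)*7468 = (11236 + 29851)*7468 = 41087*7468 = 306837716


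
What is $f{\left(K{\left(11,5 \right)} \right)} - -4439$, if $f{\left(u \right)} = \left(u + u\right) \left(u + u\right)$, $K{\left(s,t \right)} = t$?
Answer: $4539$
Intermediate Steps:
$f{\left(u \right)} = 4 u^{2}$ ($f{\left(u \right)} = 2 u 2 u = 4 u^{2}$)
$f{\left(K{\left(11,5 \right)} \right)} - -4439 = 4 \cdot 5^{2} - -4439 = 4 \cdot 25 + 4439 = 100 + 4439 = 4539$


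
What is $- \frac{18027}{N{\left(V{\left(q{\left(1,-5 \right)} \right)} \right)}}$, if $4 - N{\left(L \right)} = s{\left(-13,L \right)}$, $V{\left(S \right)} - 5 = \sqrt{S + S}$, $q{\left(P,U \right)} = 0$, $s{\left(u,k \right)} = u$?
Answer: $- \frac{18027}{17} \approx -1060.4$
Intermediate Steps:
$V{\left(S \right)} = 5 + \sqrt{2} \sqrt{S}$ ($V{\left(S \right)} = 5 + \sqrt{S + S} = 5 + \sqrt{2 S} = 5 + \sqrt{2} \sqrt{S}$)
$N{\left(L \right)} = 17$ ($N{\left(L \right)} = 4 - -13 = 4 + 13 = 17$)
$- \frac{18027}{N{\left(V{\left(q{\left(1,-5 \right)} \right)} \right)}} = - \frac{18027}{17}$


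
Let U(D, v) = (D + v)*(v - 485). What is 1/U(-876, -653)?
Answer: 1/1740002 ≈ 5.7471e-7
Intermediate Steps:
U(D, v) = (-485 + v)*(D + v) (U(D, v) = (D + v)*(-485 + v) = (-485 + v)*(D + v))
1/U(-876, -653) = 1/((-653)² - 485*(-876) - 485*(-653) - 876*(-653)) = 1/(426409 + 424860 + 316705 + 572028) = 1/1740002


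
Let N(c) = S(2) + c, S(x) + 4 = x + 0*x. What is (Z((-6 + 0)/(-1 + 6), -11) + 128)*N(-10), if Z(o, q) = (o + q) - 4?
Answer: -6708/5 ≈ -1341.6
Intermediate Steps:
S(x) = -4 + x (S(x) = -4 + (x + 0*x) = -4 + (x + 0) = -4 + x)
Z(o, q) = -4 + o + q
N(c) = -2 + c (N(c) = (-4 + 2) + c = -2 + c)
(Z((-6 + 0)/(-1 + 6), -11) + 128)*N(-10) = ((-4 + (-6 + 0)/(-1 + 6) - 11) + 128)*(-2 - 10) = ((-4 - 6/5 - 11) + 128)*(-12) = (-81/5 + 128)*(-12) = (559/5)*(-12) = -6708/5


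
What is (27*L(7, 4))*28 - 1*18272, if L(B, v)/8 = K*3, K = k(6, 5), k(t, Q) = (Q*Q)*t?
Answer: 2703328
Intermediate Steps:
k(t, Q) = t*Q² (k(t, Q) = Q²*t = t*Q²)
K = 150 (K = 6*5² = 6*25 = 150)
L(B, v) = 3600 (L(B, v) = 8*(150*3) = 8*450 = 3600)
(27*L(7, 4))*28 - 1*18272 = (27*3600)*28 - 1*18272 = 97200*28 - 18272 = 2721600 - 18272 = 2703328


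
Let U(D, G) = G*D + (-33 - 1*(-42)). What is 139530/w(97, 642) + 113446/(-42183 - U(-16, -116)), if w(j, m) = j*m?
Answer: -76559897/228587096 ≈ -0.33493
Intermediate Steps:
U(D, G) = 9 + D*G (U(D, G) = D*G + (-33 + 42) = D*G + 9 = 9 + D*G)
139530/w(97, 642) + 113446/(-42183 - U(-16, -116)) = 139530/((97*642)) + 113446/(-42183 - (9 - 16*(-116))) = 139530/62274 + 113446/(-42183 - (9 + 1856)) = 139530*(1/62274) + 113446/(-42183 - 1*1865) = 23255/10379 + 113446/(-42183 - 1865) = 23255/10379 + 113446/(-44048) = 23255/10379 + 113446*(-1/44048) = 23255/10379 - 56723/22024 = -76559897/228587096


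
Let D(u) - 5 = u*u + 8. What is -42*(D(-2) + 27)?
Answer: -1848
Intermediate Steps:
D(u) = 13 + u**2 (D(u) = 5 + (u*u + 8) = 5 + (u**2 + 8) = 5 + (8 + u**2) = 13 + u**2)
-42*(D(-2) + 27) = -42*((13 + (-2)**2) + 27) = -42*((13 + 4) + 27) = -42*(17 + 27) = -42*44 = -1848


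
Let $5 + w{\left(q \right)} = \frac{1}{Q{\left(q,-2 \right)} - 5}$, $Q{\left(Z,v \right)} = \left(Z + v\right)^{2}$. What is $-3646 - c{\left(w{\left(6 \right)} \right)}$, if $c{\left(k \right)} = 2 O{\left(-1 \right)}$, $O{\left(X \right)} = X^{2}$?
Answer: $-3648$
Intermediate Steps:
$w{\left(q \right)} = -5 + \frac{1}{-5 + \left(-2 + q\right)^{2}}$ ($w{\left(q \right)} = -5 + \frac{1}{\left(q - 2\right)^{2} - 5} = -5 + \frac{1}{\left(-2 + q\right)^{2} - 5} = -5 + \frac{1}{-5 + \left(-2 + q\right)^{2}}$)
$c{\left(k \right)} = 2$ ($c{\left(k \right)} = 2 \left(-1\right)^{2} = 2 \cdot 1 = 2$)
$-3646 - c{\left(w{\left(6 \right)} \right)} = -3646 - 2 = -3648$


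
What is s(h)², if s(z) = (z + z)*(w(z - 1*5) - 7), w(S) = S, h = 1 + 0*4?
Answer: 484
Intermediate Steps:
h = 1 (h = 1 + 0 = 1)
s(z) = 2*z*(-12 + z) (s(z) = (z + z)*((z - 1*5) - 7) = (2*z)*((z - 5) - 7) = (2*z)*((-5 + z) - 7) = (2*z)*(-12 + z) = 2*z*(-12 + z))
s(h)² = (2*1*(-12 + 1))² = (2*1*(-11))² = (-22)² = 484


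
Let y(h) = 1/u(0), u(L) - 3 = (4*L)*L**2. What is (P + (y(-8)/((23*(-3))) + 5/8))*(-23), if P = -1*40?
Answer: 65213/72 ≈ 905.74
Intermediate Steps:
u(L) = 3 + 4*L**3 (u(L) = 3 + (4*L)*L**2 = 3 + 4*L**3)
P = -40
y(h) = 1/3 (y(h) = 1/(3 + 4*0**3) = 1/(3 + 4*0) = 1/(3 + 0) = 1/3)
(P + (y(-8)/((23*(-3))) + 5/8))*(-23) = (-40 + (1/(3*((23*(-3)))) + 5/8))*(-23) = (-40 + ((1/3)/(-69) + 5*(1/8)))*(-23) = (-40 + ((1/3)*(-1/69) + 5/8))*(-23) = (-40 + (-1/207 + 5/8))*(-23) = (-40 + 1027/1656)*(-23) = -65213/1656*(-23) = 65213/72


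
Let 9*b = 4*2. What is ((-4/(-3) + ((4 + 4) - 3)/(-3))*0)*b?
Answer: 0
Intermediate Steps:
b = 8/9 (b = (4*2)/9 = (⅑)*8 = 8/9 ≈ 0.88889)
((-4/(-3) + ((4 + 4) - 3)/(-3))*0)*b = ((-4/(-3) + ((4 + 4) - 3)/(-3))*0)*(8/9) = ((-4*(-⅓) + (8 - 3)*(-⅓))*0)*(8/9) = ((4/3 + 5*(-⅓))*0)*(8/9) = ((4/3 - 5/3)*0)*(8/9) = -⅓*0*(8/9) = 0*(8/9) = 0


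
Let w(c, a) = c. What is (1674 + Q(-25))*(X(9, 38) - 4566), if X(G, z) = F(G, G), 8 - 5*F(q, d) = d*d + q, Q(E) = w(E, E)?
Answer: -37781888/5 ≈ -7.5564e+6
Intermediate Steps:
Q(E) = E
F(q, d) = 8/5 - q/5 - d²/5 (F(q, d) = 8/5 - (d*d + q)/5 = 8/5 - (d² + q)/5 = 8/5 - (q + d²)/5 = 8/5 + (-q/5 - d²/5) = 8/5 - q/5 - d²/5)
X(G, z) = 8/5 - G/5 - G²/5
(1674 + Q(-25))*(X(9, 38) - 4566) = (1674 - 25)*((8/5 - ⅕*9 - ⅕*9²) - 4566) = 1649*((8/5 - 9/5 - ⅕*81) - 4566) = 1649*((8/5 - 9/5 - 81/5) - 4566) = 1649*(-82/5 - 4566) = 1649*(-22912/5) = -37781888/5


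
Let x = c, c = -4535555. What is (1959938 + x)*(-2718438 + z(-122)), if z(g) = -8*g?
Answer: 6999141324054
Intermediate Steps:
x = -4535555
(1959938 + x)*(-2718438 + z(-122)) = (1959938 - 4535555)*(-2718438 - 8*(-122)) = -2575617*(-2718438 + 976) = -2575617*(-2717462) = 6999141324054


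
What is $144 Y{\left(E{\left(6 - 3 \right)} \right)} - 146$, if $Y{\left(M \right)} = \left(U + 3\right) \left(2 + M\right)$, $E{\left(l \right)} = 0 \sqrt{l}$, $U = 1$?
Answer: $1006$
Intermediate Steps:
$E{\left(l \right)} = 0$
$Y{\left(M \right)} = 8 + 4 M$ ($Y{\left(M \right)} = \left(1 + 3\right) \left(2 + M\right) = 4 \left(2 + M\right) = 8 + 4 M$)
$144 Y{\left(E{\left(6 - 3 \right)} \right)} - 146 = 144 \left(8 + 4 \cdot 0\right) - 146 = 144 \left(8 + 0\right) - 146 = 144 \cdot 8 - 146 = 1152 - 146 = 1006$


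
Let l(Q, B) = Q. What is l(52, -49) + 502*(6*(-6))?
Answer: -18020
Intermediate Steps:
l(52, -49) + 502*(6*(-6)) = 52 + 502*(6*(-6)) = 52 + 502*(-36) = 52 - 18072 = -18020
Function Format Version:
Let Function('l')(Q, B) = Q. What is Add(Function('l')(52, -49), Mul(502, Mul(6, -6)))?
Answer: -18020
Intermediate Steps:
Add(Function('l')(52, -49), Mul(502, Mul(6, -6))) = Add(52, Mul(502, Mul(6, -6))) = Add(52, Mul(502, -36)) = Add(52, -18072) = -18020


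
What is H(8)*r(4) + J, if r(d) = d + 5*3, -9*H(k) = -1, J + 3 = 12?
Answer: 100/9 ≈ 11.111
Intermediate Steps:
J = 9 (J = -3 + 12 = 9)
H(k) = 1/9 (H(k) = -1/9*(-1) = 1/9)
r(d) = 15 + d (r(d) = d + 15 = 15 + d)
H(8)*r(4) + J = (15 + 4)/9 + 9 = (1/9)*19 + 9 = 19/9 + 9 = 100/9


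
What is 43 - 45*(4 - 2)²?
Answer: -137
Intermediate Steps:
43 - 45*(4 - 2)² = 43 - 45*2² = 43 - 45*4 = 43 - 180 = -137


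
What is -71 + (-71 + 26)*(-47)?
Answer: 2044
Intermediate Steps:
-71 + (-71 + 26)*(-47) = -71 - 45*(-47) = -71 + 2115 = 2044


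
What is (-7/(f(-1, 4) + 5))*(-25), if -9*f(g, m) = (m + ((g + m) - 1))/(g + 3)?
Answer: 75/2 ≈ 37.500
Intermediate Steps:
f(g, m) = -(-1 + g + 2*m)/(9*(3 + g)) (f(g, m) = -(m + ((g + m) - 1))/(9*(g + 3)) = -(m + (-1 + g + m))/(9*(3 + g)) = -(-1 + g + 2*m)/(9*(3 + g)))
(-7/(f(-1, 4) + 5))*(-25) = (-7/((1 - 1*(-1) - 2*4)/(9*(3 - 1)) + 5))*(-25) = (-7/((⅑)*(1 + 1 - 8)/2 + 5))*(-25) = (-7/((⅑)*(½)*(-6) + 5))*(-25) = (-7/(-⅓ + 5))*(-25) = (-7/(14/3))*(-25) = ((3/14)*(-7))*(-25) = -3/2*(-25) = 75/2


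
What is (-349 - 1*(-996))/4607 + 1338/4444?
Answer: 4519717/10236754 ≈ 0.44152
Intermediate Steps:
(-349 - 1*(-996))/4607 + 1338/4444 = (-349 + 996)*(1/4607) + 1338*(1/4444) = 647*(1/4607) + 669/2222 = 647/4607 + 669/2222 = 4519717/10236754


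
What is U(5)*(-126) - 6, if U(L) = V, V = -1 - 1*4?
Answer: 624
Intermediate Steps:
V = -5 (V = -1 - 4 = -5)
U(L) = -5
U(5)*(-126) - 6 = -5*(-126) - 6 = 630 - 6 = 624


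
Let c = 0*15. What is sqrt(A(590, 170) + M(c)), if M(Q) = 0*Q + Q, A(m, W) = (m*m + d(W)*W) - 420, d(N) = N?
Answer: 2*sqrt(94145) ≈ 613.66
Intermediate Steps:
c = 0
A(m, W) = -420 + W**2 + m**2 (A(m, W) = (m*m + W*W) - 420 = (m**2 + W**2) - 420 = (W**2 + m**2) - 420 = -420 + W**2 + m**2)
M(Q) = Q (M(Q) = 0 + Q = Q)
sqrt(A(590, 170) + M(c)) = sqrt((-420 + 170**2 + 590**2) + 0) = sqrt((-420 + 28900 + 348100) + 0) = sqrt(376580 + 0) = sqrt(376580) = 2*sqrt(94145)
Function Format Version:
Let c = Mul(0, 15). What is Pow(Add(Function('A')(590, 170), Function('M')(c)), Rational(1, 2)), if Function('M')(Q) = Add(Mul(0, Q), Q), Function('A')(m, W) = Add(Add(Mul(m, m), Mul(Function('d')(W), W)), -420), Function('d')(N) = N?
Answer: Mul(2, Pow(94145, Rational(1, 2))) ≈ 613.66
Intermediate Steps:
c = 0
Function('A')(m, W) = Add(-420, Pow(W, 2), Pow(m, 2)) (Function('A')(m, W) = Add(Add(Mul(m, m), Mul(W, W)), -420) = Add(Add(Pow(m, 2), Pow(W, 2)), -420) = Add(Add(Pow(W, 2), Pow(m, 2)), -420) = Add(-420, Pow(W, 2), Pow(m, 2)))
Function('M')(Q) = Q (Function('M')(Q) = Add(0, Q) = Q)
Pow(Add(Function('A')(590, 170), Function('M')(c)), Rational(1, 2)) = Pow(Add(Add(-420, Pow(170, 2), Pow(590, 2)), 0), Rational(1, 2)) = Pow(Add(Add(-420, 28900, 348100), 0), Rational(1, 2)) = Pow(Add(376580, 0), Rational(1, 2)) = Pow(376580, Rational(1, 2)) = Mul(2, Pow(94145, Rational(1, 2)))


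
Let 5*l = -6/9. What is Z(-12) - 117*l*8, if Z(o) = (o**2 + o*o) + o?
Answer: 2004/5 ≈ 400.80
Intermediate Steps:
l = -2/15 (l = (-6/9)/5 = (-6*1/9)/5 = (1/5)*(-2/3) = -2/15 ≈ -0.13333)
Z(o) = o + 2*o**2 (Z(o) = (o**2 + o**2) + o = 2*o**2 + o = o + 2*o**2)
Z(-12) - 117*l*8 = -12*(1 + 2*(-12)) - (-78)*8/5 = -12*(1 - 24) - 117*(-16/15) = -12*(-23) + 624/5 = 276 + 624/5 = 2004/5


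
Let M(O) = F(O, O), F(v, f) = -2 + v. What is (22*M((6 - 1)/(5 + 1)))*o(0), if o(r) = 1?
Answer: -77/3 ≈ -25.667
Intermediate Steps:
M(O) = -2 + O
(22*M((6 - 1)/(5 + 1)))*o(0) = (22*(-2 + (6 - 1)/(5 + 1)))*1 = (22*(-2 + 5/6))*1 = (22*(-7/6))*1 = -77/3*1 = -77/3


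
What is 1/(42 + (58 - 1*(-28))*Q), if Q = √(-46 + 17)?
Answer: 21/108124 - 43*I*√29/108124 ≈ 0.00019422 - 0.0021416*I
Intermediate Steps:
Q = I*√29 (Q = √(-29) = I*√29 ≈ 5.3852*I)
1/(42 + (58 - 1*(-28))*Q) = 1/(42 + (58 - 1*(-28))*(I*√29)) = 1/(42 + (58 + 28)*(I*√29)) = 1/(42 + 86*(I*√29)) = 1/(42 + 86*I*√29)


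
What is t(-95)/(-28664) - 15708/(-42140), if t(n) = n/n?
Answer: 16078999/43139320 ≈ 0.37272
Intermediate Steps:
t(n) = 1
t(-95)/(-28664) - 15708/(-42140) = 1/(-28664) - 15708/(-42140) = 1*(-1/28664) - 15708*(-1/42140) = -1/28664 + 561/1505 = 16078999/43139320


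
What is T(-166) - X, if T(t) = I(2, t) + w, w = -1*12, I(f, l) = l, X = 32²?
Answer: -1202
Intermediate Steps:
X = 1024
w = -12
T(t) = -12 + t (T(t) = t - 12 = -12 + t)
T(-166) - X = (-12 - 166) - 1*1024 = -178 - 1024 = -1202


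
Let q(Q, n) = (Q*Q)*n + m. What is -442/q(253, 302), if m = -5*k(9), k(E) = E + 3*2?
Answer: -442/19330643 ≈ -2.2865e-5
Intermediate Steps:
k(E) = 6 + E (k(E) = E + 6 = 6 + E)
m = -75 (m = -5*(6 + 9) = -5*15 = -75)
q(Q, n) = -75 + n*Q**2 (q(Q, n) = (Q*Q)*n - 75 = Q**2*n - 75 = n*Q**2 - 75 = -75 + n*Q**2)
-442/q(253, 302) = -442/(-75 + 302*253**2) = -442/(-75 + 302*64009) = -442/(-75 + 19330718) = -442/19330643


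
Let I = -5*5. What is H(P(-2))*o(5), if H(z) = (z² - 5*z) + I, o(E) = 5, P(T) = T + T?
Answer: 55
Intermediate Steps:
P(T) = 2*T
I = -25
H(z) = -25 + z² - 5*z (H(z) = (z² - 5*z) - 25 = -25 + z² - 5*z)
H(P(-2))*o(5) = (-25 + (2*(-2))² - 10*(-2))*5 = (-25 + (-4)² - 5*(-4))*5 = (-25 + 16 + 20)*5 = 11*5 = 55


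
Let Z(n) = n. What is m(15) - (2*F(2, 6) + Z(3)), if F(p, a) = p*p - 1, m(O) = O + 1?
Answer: 7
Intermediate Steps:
m(O) = 1 + O
F(p, a) = -1 + p² (F(p, a) = p² - 1 = -1 + p²)
m(15) - (2*F(2, 6) + Z(3)) = (1 + 15) - (2*(-1 + 2²) + 3) = 16 - (2*(-1 + 4) + 3) = 16 - (2*3 + 3) = 16 - (6 + 3) = 16 - 1*9 = 16 - 9 = 7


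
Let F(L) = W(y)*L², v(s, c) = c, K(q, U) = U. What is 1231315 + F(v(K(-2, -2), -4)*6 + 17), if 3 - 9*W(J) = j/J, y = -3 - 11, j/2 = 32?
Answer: 11082206/9 ≈ 1.2314e+6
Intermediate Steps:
j = 64 (j = 2*32 = 64)
y = -14
W(J) = ⅓ - 64/(9*J)
F(L) = 53*L²/63 (F(L) = ((⅑)*(-64 + 3*(-14))/(-14))*L² = ((⅑)*(-1/14)*(-64 - 42))*L² = ((⅑)*(-1/14)*(-106))*L² = 53*L²/63)
1231315 + F(v(K(-2, -2), -4)*6 + 17) = 1231315 + 53*(-4*6 + 17)²/63 = 1231315 + 53*(-24 + 17)²/63 = 1231315 + (53/63)*(-7)² = 1231315 + (53/63)*49 = 1231315 + 371/9 = 11082206/9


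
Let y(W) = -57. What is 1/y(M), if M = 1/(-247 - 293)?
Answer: -1/57 ≈ -0.017544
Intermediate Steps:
M = -1/540 (M = 1/(-540) = -1/540 ≈ -0.0018519)
1/y(M) = 1/(-57) = -1/57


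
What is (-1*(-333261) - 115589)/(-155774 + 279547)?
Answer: 16744/9521 ≈ 1.7586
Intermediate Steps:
(-1*(-333261) - 115589)/(-155774 + 279547) = (333261 - 115589)/123773 = 217672*(1/123773) = 16744/9521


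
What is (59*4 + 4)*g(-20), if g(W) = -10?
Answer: -2400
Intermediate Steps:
(59*4 + 4)*g(-20) = (59*4 + 4)*(-10) = (236 + 4)*(-10) = 240*(-10) = -2400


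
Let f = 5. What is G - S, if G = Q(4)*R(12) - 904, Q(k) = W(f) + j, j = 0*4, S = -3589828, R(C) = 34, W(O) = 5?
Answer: 3589094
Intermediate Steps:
j = 0
Q(k) = 5 (Q(k) = 5 + 0 = 5)
G = -734 (G = 5*34 - 904 = 170 - 904 = -734)
G - S = -734 - 1*(-3589828) = -734 + 3589828 = 3589094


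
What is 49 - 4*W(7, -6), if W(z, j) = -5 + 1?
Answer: 65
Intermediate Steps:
W(z, j) = -4
49 - 4*W(7, -6) = 49 - 4*(-4) = 49 + 16 = 65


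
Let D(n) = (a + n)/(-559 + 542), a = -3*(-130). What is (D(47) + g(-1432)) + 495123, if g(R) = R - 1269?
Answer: 8370737/17 ≈ 4.9240e+5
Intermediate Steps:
a = 390
D(n) = -390/17 - n/17 (D(n) = (390 + n)/(-559 + 542) = (390 + n)/(-17) = (390 + n)*(-1/17) = -390/17 - n/17)
g(R) = -1269 + R
(D(47) + g(-1432)) + 495123 = ((-390/17 - 1/17*47) + (-1269 - 1432)) + 495123 = ((-390/17 - 47/17) - 2701) + 495123 = (-437/17 - 2701) + 495123 = -46354/17 + 495123 = 8370737/17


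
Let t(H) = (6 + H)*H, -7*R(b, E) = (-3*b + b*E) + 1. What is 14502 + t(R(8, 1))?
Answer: 711453/49 ≈ 14519.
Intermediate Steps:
R(b, E) = -⅐ + 3*b/7 - E*b/7 (R(b, E) = -((-3*b + b*E) + 1)/7 = -((-3*b + E*b) + 1)/7 = -(1 - 3*b + E*b)/7 = -⅐ + 3*b/7 - E*b/7)
t(H) = H*(6 + H)
14502 + t(R(8, 1)) = 14502 + (-⅐ + (3/7)*8 - ⅐*1*8)*(6 + (-⅐ + (3/7)*8 - ⅐*1*8)) = 14502 + (-⅐ + 24/7 - 8/7)*(6 + (-⅐ + 24/7 - 8/7)) = 14502 + 15*(6 + 15/7)/7 = 14502 + (15/7)*(57/7) = 14502 + 855/49 = 711453/49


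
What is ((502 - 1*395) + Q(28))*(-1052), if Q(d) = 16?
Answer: -129396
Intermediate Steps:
((502 - 1*395) + Q(28))*(-1052) = ((502 - 1*395) + 16)*(-1052) = ((502 - 395) + 16)*(-1052) = (107 + 16)*(-1052) = 123*(-1052) = -129396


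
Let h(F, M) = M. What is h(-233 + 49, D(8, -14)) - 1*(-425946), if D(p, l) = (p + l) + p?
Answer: 425948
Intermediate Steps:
D(p, l) = l + 2*p (D(p, l) = (l + p) + p = l + 2*p)
h(-233 + 49, D(8, -14)) - 1*(-425946) = (-14 + 2*8) - 1*(-425946) = (-14 + 16) + 425946 = 2 + 425946 = 425948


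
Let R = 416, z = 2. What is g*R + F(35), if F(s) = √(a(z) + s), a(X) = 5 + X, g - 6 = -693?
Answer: -285792 + √42 ≈ -2.8579e+5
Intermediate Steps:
g = -687 (g = 6 - 693 = -687)
F(s) = √(7 + s) (F(s) = √((5 + 2) + s) = √(7 + s))
g*R + F(35) = -687*416 + √(7 + 35) = -285792 + √42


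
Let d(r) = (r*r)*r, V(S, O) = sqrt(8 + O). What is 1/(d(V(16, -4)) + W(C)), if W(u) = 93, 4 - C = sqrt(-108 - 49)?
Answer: 1/101 ≈ 0.0099010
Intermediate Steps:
C = 4 - I*sqrt(157) (C = 4 - sqrt(-108 - 49) = 4 - sqrt(-157) = 4 - I*sqrt(157) ≈ 4.0 - 12.53*I)
d(r) = r**3 (d(r) = r**2*r = r**3)
1/(d(V(16, -4)) + W(C)) = 1/((sqrt(8 - 4))**3 + 93) = 1/((sqrt(4))**3 + 93) = 1/(2**3 + 93) = 1/(8 + 93) = 1/101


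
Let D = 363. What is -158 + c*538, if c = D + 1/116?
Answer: 11318157/58 ≈ 1.9514e+5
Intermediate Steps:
c = 42109/116 (c = 363 + 1/116 = 42109/116 ≈ 363.01)
-158 + c*538 = -158 + (42109/116)*538 = -158 + 11327321/58 = 11318157/58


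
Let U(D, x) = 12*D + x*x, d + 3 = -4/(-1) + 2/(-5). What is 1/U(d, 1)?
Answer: 5/41 ≈ 0.12195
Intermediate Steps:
d = ⅗ (d = -3 + (-4/(-1) + 2/(-5)) = -3 + (-4*(-1) + 2*(-⅕)) = -3 + (4 - ⅖) = -3 + 18/5 = ⅗ ≈ 0.60000)
U(D, x) = x² + 12*D (U(D, x) = 12*D + x² = x² + 12*D)
1/U(d, 1) = 1/(1² + 12*(⅗)) = 1/(1 + 36/5) = 1/(41/5) = 5/41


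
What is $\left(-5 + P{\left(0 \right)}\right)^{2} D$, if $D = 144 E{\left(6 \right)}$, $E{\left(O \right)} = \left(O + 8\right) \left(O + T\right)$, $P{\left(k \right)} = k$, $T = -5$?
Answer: $50400$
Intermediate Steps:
$E{\left(O \right)} = \left(-5 + O\right) \left(8 + O\right)$ ($E{\left(O \right)} = \left(O + 8\right) \left(O - 5\right) = \left(8 + O\right) \left(-5 + O\right) = \left(-5 + O\right) \left(8 + O\right)$)
$D = 2016$ ($D = 144 \left(-40 + 6^{2} + 3 \cdot 6\right) = 144 \left(-40 + 36 + 18\right) = 144 \cdot 14 = 2016$)
$\left(-5 + P{\left(0 \right)}\right)^{2} D = \left(-5 + 0\right)^{2} \cdot 2016 = \left(-5\right)^{2} \cdot 2016 = 25 \cdot 2016 = 50400$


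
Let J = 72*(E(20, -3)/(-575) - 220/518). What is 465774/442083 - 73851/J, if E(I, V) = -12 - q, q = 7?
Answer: 3627218462657/1384497144 ≈ 2619.9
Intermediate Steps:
E(I, V) = -19 (E(I, V) = -12 - 1*7 = -12 - 7 = -19)
J = -4199688/148925 (J = 72*(-19/(-575) - 220/518) = 72*(-19*(-1/575) - 220*1/518) = 72*(19/575 - 110/259) = 72*(-58329/148925) = -4199688/148925 ≈ -28.200)
465774/442083 - 73851/J = 465774/442083 - 73851/(-4199688/148925) = 465774*(1/442083) - 73851*(-148925/4199688) = 1042/989 + 3666086725/1399896 = 3627218462657/1384497144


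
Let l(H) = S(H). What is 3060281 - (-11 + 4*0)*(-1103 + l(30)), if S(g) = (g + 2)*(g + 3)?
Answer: 3059764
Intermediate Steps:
S(g) = (2 + g)*(3 + g)
l(H) = 6 + H² + 5*H
3060281 - (-11 + 4*0)*(-1103 + l(30)) = 3060281 - (-11 + 4*0)*(-1103 + (6 + 30² + 5*30)) = 3060281 - (-11 + 0)*(-1103 + (6 + 900 + 150)) = 3060281 - (-11)*(-1103 + 1056) = 3060281 - (-11)*(-47) = 3060281 - 1*517 = 3060281 - 517 = 3059764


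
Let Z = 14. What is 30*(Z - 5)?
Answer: 270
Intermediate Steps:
30*(Z - 5) = 30*(14 - 5) = 30*9 = 270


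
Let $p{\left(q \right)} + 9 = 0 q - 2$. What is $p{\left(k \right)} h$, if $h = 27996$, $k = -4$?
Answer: $-307956$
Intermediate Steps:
$p{\left(q \right)} = -11$ ($p{\left(q \right)} = -9 - \left(2 + 0 q\right) = -9 + \left(0 - 2\right) = -9 - 2 = -11$)
$p{\left(k \right)} h = \left(-11\right) 27996 = -307956$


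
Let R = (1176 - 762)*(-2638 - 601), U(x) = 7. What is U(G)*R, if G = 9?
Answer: -9386622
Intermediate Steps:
R = -1340946 (R = 414*(-3239) = -1340946)
U(G)*R = 7*(-1340946) = -9386622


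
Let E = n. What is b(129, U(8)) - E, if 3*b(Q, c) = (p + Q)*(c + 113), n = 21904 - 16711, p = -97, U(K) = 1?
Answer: -3977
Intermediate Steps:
n = 5193
E = 5193
b(Q, c) = (-97 + Q)*(113 + c)/3 (b(Q, c) = ((-97 + Q)*(c + 113))/3 = ((-97 + Q)*(113 + c))/3 = (-97 + Q)*(113 + c)/3)
b(129, U(8)) - E = (-10961/3 - 97/3*1 + (113/3)*129 + (⅓)*129*1) - 1*5193 = (-10961/3 - 97/3 + 4859 + 43) - 5193 = 1216 - 5193 = -3977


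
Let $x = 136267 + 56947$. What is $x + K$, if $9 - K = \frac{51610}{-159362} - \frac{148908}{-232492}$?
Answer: $\frac{894871974462577}{4631298763} \approx 1.9322 \cdot 10^{5}$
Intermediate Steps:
$x = 193214$
$K = \frac{40215268295}{4631298763}$ ($K = 9 - \left(\frac{51610}{-159362} - \frac{148908}{-232492}\right) = 9 - \left(51610 \left(- \frac{1}{159362}\right) - - \frac{37227}{58123}\right) = 9 - \left(- \frac{25805}{79681} + \frac{37227}{58123}\right) = 9 - \frac{1466420572}{4631298763} = \frac{40215268295}{4631298763} \approx 8.6834$)
$x + K = 193214 + \frac{40215268295}{4631298763} = \frac{894871974462577}{4631298763}$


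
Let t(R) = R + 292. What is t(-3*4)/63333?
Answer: 280/63333 ≈ 0.0044211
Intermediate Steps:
t(R) = 292 + R
t(-3*4)/63333 = (292 - 3*4)/63333 = (292 - 12)*(1/63333) = 280*(1/63333) = 280/63333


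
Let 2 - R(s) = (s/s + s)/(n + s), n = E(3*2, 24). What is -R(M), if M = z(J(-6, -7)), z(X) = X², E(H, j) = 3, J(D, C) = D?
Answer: -41/39 ≈ -1.0513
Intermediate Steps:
n = 3
M = 36 (M = (-6)² = 36)
R(s) = 2 - (1 + s)/(3 + s) (R(s) = 2 - (s/s + s)/(3 + s) = 2 - (1 + s)/(3 + s))
-R(M) = -(5 + 36)/(3 + 36) = -41/39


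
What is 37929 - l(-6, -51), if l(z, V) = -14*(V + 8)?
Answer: 37327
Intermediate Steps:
l(z, V) = -112 - 14*V (l(z, V) = -14*(8 + V) = -112 - 14*V)
37929 - l(-6, -51) = 37929 - (-112 - 14*(-51)) = 37929 - (-112 + 714) = 37929 - 1*602 = 37929 - 602 = 37327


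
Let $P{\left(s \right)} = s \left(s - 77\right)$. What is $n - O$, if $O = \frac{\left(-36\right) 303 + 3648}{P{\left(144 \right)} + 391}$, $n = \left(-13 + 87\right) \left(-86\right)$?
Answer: $- \frac{63880936}{10039} \approx -6363.3$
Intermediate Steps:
$n = -6364$ ($n = 74 \left(-86\right) = -6364$)
$P{\left(s \right)} = s \left(-77 + s\right)$
$O = - \frac{7260}{10039}$ ($O = \frac{\left(-36\right) 303 + 3648}{144 \left(-77 + 144\right) + 391} = \frac{-10908 + 3648}{144 \cdot 67 + 391} = - \frac{7260}{9648 + 391} = - \frac{7260}{10039} \approx -0.72318$)
$n - O = -6364 - - \frac{7260}{10039} = -6364 + \frac{7260}{10039} = - \frac{63880936}{10039}$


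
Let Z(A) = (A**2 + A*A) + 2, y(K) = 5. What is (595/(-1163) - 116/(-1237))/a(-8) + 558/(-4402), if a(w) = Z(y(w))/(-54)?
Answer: 62744805/204285602 ≈ 0.30714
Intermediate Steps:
Z(A) = 2 + 2*A**2 (Z(A) = (A**2 + A**2) + 2 = 2*A**2 + 2 = 2 + 2*A**2)
a(w) = -26/27 (a(w) = (2 + 2*5**2)/(-54) = (2 + 2*25)*(-1/54) = (2 + 50)*(-1/54) = 52*(-1/54) = -26/27)
(595/(-1163) - 116/(-1237))/a(-8) + 558/(-4402) = (595/(-1163) - 116/(-1237))/(-26/27) + 558/(-4402) = (595*(-1/1163) - 116*(-1/1237))*(-27/26) + 558*(-1/4402) = (-595/1163 + 116/1237)*(-27/26) - 9/71 = -601107/1438631*(-27/26) - 9/71 = 1248453/2877262 - 9/71 = 62744805/204285602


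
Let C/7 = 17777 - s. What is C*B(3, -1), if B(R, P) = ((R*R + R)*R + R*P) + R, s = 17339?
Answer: 110376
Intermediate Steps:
B(R, P) = R + P*R + R*(R + R²) (B(R, P) = ((R² + R)*R + P*R) + R = ((R + R²)*R + P*R) + R = (R*(R + R²) + P*R) + R = (P*R + R*(R + R²)) + R = R + P*R + R*(R + R²))
C = 3066 (C = 7*(17777 - 1*17339) = 7*(17777 - 17339) = 7*438 = 3066)
C*B(3, -1) = 3066*(3*(1 - 1 + 3 + 3²)) = 3066*(3*(1 - 1 + 3 + 9)) = 3066*(3*12) = 3066*36 = 110376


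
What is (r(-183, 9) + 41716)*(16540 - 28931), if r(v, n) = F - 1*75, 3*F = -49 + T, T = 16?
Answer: -515837330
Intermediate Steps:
F = -11 (F = (-49 + 16)/3 = (⅓)*(-33) = -11)
r(v, n) = -86 (r(v, n) = -11 - 1*75 = -11 - 75 = -86)
(r(-183, 9) + 41716)*(16540 - 28931) = (-86 + 41716)*(16540 - 28931) = 41630*(-12391) = -515837330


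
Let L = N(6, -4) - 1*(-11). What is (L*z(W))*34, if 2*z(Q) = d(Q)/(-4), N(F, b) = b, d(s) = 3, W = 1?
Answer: -357/4 ≈ -89.250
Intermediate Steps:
L = 7 (L = -4 - 1*(-11) = -4 + 11 = 7)
z(Q) = -3/8 (z(Q) = (3/(-4))/2 = (3*(-¼))/2 = (½)*(-¾) = -3/8)
(L*z(W))*34 = (7*(-3/8))*34 = -21/8*34 = -357/4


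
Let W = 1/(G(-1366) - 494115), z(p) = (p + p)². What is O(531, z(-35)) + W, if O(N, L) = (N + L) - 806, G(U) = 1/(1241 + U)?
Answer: 285660238875/61764376 ≈ 4625.0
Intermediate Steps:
z(p) = 4*p² (z(p) = (2*p)² = 4*p²)
W = -125/61764376 (W = 1/(1/(1241 - 1366) - 494115) = 1/(1/(-125) - 494115) = 1/(-1/125 - 494115) = 1/(-61764376/125) = -125/61764376 ≈ -2.0238e-6)
O(N, L) = -806 + L + N (O(N, L) = (L + N) - 806 = -806 + L + N)
O(531, z(-35)) + W = (-806 + 4*(-35)² + 531) - 125/61764376 = (-806 + 4*1225 + 531) - 125/61764376 = (-806 + 4900 + 531) - 125/61764376 = 4625 - 125/61764376 = 285660238875/61764376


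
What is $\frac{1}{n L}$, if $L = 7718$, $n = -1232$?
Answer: $- \frac{1}{9508576} \approx -1.0517 \cdot 10^{-7}$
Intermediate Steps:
$\frac{1}{n L} = \frac{1}{\left(-1232\right) 7718} = \left(- \frac{1}{1232}\right) \frac{1}{7718} = - \frac{1}{9508576}$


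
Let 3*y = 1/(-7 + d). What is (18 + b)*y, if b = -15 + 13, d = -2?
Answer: -16/27 ≈ -0.59259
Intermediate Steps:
b = -2
y = -1/27 (y = 1/(3*(-7 - 2)) = (⅓)/(-9) = (⅓)*(-⅑) = -1/27 ≈ -0.037037)
(18 + b)*y = (18 - 2)*(-1/27) = 16*(-1/27) = -16/27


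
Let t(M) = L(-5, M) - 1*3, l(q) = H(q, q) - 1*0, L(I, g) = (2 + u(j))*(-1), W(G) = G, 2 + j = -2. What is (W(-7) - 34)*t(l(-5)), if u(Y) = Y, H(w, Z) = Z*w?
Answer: 41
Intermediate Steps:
j = -4 (j = -2 - 2 = -4)
L(I, g) = 2 (L(I, g) = (2 - 4)*(-1) = -2*(-1) = 2)
l(q) = q**2 (l(q) = q*q - 1*0 = q**2 + 0 = q**2)
t(M) = -1 (t(M) = 2 - 1*3 = 2 - 3 = -1)
(W(-7) - 34)*t(l(-5)) = (-7 - 34)*(-1) = -41*(-1) = 41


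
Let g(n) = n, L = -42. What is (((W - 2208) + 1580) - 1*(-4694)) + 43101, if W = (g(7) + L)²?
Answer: 48392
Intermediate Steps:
W = 1225 (W = (7 - 42)² = (-35)² = 1225)
(((W - 2208) + 1580) - 1*(-4694)) + 43101 = (((1225 - 2208) + 1580) - 1*(-4694)) + 43101 = ((-983 + 1580) + 4694) + 43101 = (597 + 4694) + 43101 = 5291 + 43101 = 48392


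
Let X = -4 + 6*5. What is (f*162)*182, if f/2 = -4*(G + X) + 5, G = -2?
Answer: -5366088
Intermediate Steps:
X = 26 (X = -4 + 30 = 26)
f = -182 (f = 2*(-4*(-2 + 26) + 5) = 2*(-4*24 + 5) = 2*(-96 + 5) = 2*(-91) = -182)
(f*162)*182 = -182*162*182 = -29484*182 = -5366088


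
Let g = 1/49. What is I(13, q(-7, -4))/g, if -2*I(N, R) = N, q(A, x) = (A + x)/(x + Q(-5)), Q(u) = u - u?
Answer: -637/2 ≈ -318.50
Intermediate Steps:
Q(u) = 0
q(A, x) = (A + x)/x (q(A, x) = (A + x)/(x + 0) = (A + x)/x)
I(N, R) = -N/2
g = 1/49 ≈ 0.020408
I(13, q(-7, -4))/g = (-1/2*13)/(1/49) = -13/2*49 = -637/2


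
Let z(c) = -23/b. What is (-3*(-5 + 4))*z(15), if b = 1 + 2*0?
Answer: -69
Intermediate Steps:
b = 1 (b = 1 + 0 = 1)
z(c) = -23 (z(c) = -23/1 = -23*1 = -23)
(-3*(-5 + 4))*z(15) = -3*(-5 + 4)*(-23) = -3*(-1)*(-23) = 3*(-23) = -69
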